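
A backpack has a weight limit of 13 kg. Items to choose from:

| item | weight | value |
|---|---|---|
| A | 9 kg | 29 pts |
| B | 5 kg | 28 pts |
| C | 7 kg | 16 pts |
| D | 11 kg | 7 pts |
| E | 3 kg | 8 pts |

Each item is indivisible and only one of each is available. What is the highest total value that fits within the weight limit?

44 pts

This is a 0/1 knapsack; check combinations near the capacity.
- B+C: weight 5+7=12, value 28+16=44
- A+E: weight 9+3=12, value 29+8=37
- B+E: weight 5+3=8, value 28+8=36
- A: weight 9, value 29
Best: 44 pts.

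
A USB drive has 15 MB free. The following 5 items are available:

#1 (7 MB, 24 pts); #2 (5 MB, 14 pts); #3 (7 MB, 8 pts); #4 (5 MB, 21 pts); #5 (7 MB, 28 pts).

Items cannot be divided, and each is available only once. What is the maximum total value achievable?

52 pts

Check high-value combinations within 15 MB:
- #1+#5: size 7+7=14, value 24+28=52
- #4+#5: size 5+7=12, value 21+28=49
- #1+#4: size 7+5=12, value 24+21=45
Best: 52 pts.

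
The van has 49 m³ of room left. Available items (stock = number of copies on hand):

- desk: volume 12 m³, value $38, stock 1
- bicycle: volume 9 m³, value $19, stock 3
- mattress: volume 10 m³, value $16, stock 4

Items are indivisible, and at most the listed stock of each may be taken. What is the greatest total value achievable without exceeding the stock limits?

Top feasible selections:
- 1×desk + 3×bicycle + 1×mattress: volume 49, value 111
- 1×desk + 3×bicycle: volume 39, value 95
- 1×desk + 2×bicycle + 1×mattress: volume 40, value 92
Best: $111.

$111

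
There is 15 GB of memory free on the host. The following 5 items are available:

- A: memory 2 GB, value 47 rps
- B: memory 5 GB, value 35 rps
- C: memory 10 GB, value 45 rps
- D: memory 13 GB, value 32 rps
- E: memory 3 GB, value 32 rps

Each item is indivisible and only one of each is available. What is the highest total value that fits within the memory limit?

124 rps

Check high-value combinations within 15 GB:
- A+C+E: memory 2+10+3=15, value 47+45+32=124
- A+B+E: memory 2+5+3=10, value 47+35+32=114
- A+C: memory 2+10=12, value 47+45=92
Best: 124 rps.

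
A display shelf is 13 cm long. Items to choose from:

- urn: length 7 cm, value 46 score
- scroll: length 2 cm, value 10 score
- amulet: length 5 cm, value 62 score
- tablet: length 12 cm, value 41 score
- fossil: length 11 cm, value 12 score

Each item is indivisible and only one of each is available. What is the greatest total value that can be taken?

Check high-value combinations within 13 cm:
- urn+amulet: length 7+5=12, value 46+62=108
- scroll+amulet: length 2+5=7, value 10+62=72
- amulet: length 5, value 62
- urn+scroll: length 7+2=9, value 46+10=56
Best: 108 score.

108 score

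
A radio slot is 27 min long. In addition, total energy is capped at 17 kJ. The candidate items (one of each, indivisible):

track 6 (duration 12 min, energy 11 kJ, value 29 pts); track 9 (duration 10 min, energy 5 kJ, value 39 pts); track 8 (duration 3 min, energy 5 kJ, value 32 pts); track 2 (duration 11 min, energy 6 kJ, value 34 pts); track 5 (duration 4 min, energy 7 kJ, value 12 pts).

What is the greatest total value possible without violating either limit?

105 pts

Feasible sets respecting both limits:
- track 9+track 8+track 2: duration 24, energy 16, value 105
- track 9+track 8+track 5: duration 17, energy 17, value 83
- track 9+track 2: duration 21, energy 11, value 73
- track 9+track 8: duration 13, energy 10, value 71
Best: 105 pts.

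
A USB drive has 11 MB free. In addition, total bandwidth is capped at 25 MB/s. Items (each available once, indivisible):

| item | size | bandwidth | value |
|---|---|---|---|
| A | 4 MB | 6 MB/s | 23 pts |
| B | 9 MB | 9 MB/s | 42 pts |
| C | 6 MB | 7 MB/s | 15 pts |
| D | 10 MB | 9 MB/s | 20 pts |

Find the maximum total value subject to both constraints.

Feasible sets respecting both limits:
- B: size 9, bandwidth 9, value 42
- A+C: size 10, bandwidth 13, value 38
- A: size 4, bandwidth 6, value 23
- D: size 10, bandwidth 9, value 20
Best: 42 pts.

42 pts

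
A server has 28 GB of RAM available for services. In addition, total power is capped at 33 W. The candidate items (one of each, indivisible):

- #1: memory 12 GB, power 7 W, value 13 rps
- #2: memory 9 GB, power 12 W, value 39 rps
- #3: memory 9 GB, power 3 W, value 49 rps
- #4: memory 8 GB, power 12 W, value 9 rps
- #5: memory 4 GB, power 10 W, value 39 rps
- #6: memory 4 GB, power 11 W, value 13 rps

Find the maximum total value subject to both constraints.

Feasible sets respecting both limits:
- #2+#3+#5: memory 22, power 25, value 127
- #1+#3+#5: memory 25, power 20, value 101
- #2+#3+#6: memory 22, power 26, value 101
- #3+#5+#6: memory 17, power 24, value 101
Best: 127 rps.

127 rps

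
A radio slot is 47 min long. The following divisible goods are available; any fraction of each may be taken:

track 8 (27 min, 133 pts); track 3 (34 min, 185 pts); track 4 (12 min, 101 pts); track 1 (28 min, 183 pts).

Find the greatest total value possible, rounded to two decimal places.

322.09

Take in order of value per unit:
- track 4 (101/12 per unit): all 12 → value 101, running total 101.00
- track 1 (183/28 per unit): all 28 → value 183, running total 284.00
- track 3 (185/34 per unit): 7 of 34 → value 7×185/34 = 38.0882, running total 322.09
Total 322.09.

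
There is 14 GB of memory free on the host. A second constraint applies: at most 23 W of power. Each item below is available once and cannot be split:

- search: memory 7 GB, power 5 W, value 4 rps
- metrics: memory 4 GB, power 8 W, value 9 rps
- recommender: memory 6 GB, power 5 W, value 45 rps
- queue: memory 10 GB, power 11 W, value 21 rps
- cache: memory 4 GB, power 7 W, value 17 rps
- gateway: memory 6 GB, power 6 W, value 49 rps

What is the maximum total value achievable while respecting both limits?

94 rps

Feasible sets respecting both limits:
- recommender+gateway: memory 12, power 11, value 94
- metrics+cache+gateway: memory 14, power 21, value 75
- metrics+recommender+cache: memory 14, power 20, value 71
- cache+gateway: memory 10, power 13, value 66
Best: 94 rps.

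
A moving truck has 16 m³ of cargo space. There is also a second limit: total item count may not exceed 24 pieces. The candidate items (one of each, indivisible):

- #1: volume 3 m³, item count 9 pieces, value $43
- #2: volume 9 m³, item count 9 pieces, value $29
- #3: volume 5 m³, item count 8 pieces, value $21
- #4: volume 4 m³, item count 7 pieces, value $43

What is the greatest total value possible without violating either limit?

Feasible sets respecting both limits:
- #1+#3+#4: volume 12, item count 24, value 107
- #1+#4: volume 7, item count 16, value 86
- #1+#2: volume 12, item count 18, value 72
- #2+#4: volume 13, item count 16, value 72
Best: $107.

$107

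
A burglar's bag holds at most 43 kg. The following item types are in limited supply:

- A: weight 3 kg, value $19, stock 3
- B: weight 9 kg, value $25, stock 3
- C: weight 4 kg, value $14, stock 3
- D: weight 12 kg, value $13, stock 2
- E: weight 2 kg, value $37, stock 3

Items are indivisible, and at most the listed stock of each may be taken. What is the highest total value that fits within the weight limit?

Best selections within weight 43 and stock limits:
- 3×A + 2×B + 2×C + 3×E: weight 41, value 246
- 3×A + 3×B + 3×E: weight 42, value 243
Best: $246.

$246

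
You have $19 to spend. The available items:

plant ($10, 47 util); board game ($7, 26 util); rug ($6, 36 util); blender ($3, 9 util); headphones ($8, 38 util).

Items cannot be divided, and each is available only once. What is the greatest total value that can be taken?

92 util

Check high-value combinations within $19:
- plant+rug+blender: cost 10+6+3=19, value 47+36+9=92
- plant+headphones: cost 10+8=18, value 47+38=85
- plant+rug: cost 10+6=16, value 47+36=83
- rug+blender+headphones: cost 6+3+8=17, value 36+9+38=83
Best: 92 util.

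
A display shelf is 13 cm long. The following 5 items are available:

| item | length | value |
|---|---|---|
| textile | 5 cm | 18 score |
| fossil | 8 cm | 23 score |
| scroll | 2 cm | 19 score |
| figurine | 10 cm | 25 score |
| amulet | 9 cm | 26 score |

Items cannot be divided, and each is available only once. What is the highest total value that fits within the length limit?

Check high-value combinations within 13 cm:
- scroll+amulet: length 2+9=11, value 19+26=45
- scroll+figurine: length 2+10=12, value 19+25=44
- fossil+scroll: length 8+2=10, value 23+19=42
- textile+fossil: length 5+8=13, value 18+23=41
- textile+scroll: length 5+2=7, value 18+19=37
Best: 45 score.

45 score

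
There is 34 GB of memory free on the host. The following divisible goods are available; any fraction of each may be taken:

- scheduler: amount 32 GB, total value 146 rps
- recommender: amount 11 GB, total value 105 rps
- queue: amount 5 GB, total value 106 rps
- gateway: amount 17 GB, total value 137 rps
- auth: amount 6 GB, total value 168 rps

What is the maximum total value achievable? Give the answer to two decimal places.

475.71

Take in order of value per unit:
- auth (168/6 per unit): all 6 → value 168, running total 168.00
- queue (106/5 per unit): all 5 → value 106, running total 274.00
- recommender (105/11 per unit): all 11 → value 105, running total 379.00
- gateway (137/17 per unit): 12 of 17 → value 12×137/17 = 96.7059, running total 475.71
Total 475.71.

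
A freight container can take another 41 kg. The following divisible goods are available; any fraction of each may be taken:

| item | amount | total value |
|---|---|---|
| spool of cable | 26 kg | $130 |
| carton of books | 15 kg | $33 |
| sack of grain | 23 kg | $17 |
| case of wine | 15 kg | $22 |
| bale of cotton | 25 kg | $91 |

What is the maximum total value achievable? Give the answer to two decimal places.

Take in order of value per unit:
- spool of cable (130/26 per unit): all 26 → value 130, running total 130.00
- bale of cotton (91/25 per unit): 15 of 25 → value 15×91/25 = 54.6000, running total 184.60
Total 184.60.

184.60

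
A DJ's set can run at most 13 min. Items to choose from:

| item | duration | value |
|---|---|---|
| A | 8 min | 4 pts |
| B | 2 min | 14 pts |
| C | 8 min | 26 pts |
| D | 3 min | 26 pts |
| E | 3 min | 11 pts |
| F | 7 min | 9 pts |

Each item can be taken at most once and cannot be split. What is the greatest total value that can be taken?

66 pts

Check high-value combinations within 13 min:
- B+C+D: duration 2+8+3=13, value 14+26+26=66
- C+D: duration 8+3=11, value 26+26=52
- B+D+E: duration 2+3+3=8, value 14+26+11=51
- B+C+E: duration 2+8+3=13, value 14+26+11=51
Best: 66 pts.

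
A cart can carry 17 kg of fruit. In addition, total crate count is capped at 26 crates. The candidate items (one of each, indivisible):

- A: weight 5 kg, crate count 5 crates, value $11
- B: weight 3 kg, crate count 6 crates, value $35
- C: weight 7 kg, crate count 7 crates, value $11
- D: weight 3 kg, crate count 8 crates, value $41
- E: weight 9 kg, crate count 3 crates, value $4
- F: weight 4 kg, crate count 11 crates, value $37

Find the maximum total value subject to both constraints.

$113

Feasible sets respecting both limits:
- B+D+F: weight 10, crate count 25, value 113
- A+D+F: weight 12, crate count 24, value 89
- C+D+F: weight 14, crate count 26, value 89
Best: $113.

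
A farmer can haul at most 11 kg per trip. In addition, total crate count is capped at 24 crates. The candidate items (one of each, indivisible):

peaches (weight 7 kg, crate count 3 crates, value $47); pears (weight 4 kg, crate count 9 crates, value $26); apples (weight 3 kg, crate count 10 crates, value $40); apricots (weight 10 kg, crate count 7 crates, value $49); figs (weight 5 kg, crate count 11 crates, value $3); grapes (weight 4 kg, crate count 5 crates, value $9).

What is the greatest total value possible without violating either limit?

Feasible sets respecting both limits:
- peaches+apples: weight 10, crate count 13, value 87
- pears+apples+grapes: weight 11, crate count 24, value 75
- peaches+pears: weight 11, crate count 12, value 73
- pears+apples: weight 7, crate count 19, value 66
Best: $87.

$87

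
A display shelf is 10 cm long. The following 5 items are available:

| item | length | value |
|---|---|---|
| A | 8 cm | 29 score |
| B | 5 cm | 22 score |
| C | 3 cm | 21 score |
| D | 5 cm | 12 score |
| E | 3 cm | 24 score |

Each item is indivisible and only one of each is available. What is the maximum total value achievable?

46 score

Check high-value combinations within 10 cm:
- B+E: length 5+3=8, value 22+24=46
- C+E: length 3+3=6, value 21+24=45
- B+C: length 5+3=8, value 22+21=43
- D+E: length 5+3=8, value 12+24=36
- B+D: length 5+5=10, value 22+12=34
Best: 46 score.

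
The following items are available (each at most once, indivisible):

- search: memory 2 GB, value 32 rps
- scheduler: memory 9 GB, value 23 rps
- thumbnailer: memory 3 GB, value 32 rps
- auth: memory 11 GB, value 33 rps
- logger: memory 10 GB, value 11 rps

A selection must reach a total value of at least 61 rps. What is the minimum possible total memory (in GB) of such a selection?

Subsets with value ≥ 61, sorted by total memory:
- search+thumbnailer: memory 5, value 64
- search+auth: memory 13, value 65
- search+scheduler+thumbnailer: memory 14, value 87
- thumbnailer+auth: memory 14, value 65
Minimum memory: 5 GB.

5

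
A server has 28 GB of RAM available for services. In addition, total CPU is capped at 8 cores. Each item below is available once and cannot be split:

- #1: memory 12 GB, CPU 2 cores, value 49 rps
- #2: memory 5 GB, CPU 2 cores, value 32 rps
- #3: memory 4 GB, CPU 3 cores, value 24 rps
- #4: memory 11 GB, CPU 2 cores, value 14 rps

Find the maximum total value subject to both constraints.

Feasible sets respecting both limits:
- #1+#2+#3: memory 21, CPU 7, value 105
- #1+#2+#4: memory 28, CPU 6, value 95
- #1+#3+#4: memory 27, CPU 7, value 87
Best: 105 rps.

105 rps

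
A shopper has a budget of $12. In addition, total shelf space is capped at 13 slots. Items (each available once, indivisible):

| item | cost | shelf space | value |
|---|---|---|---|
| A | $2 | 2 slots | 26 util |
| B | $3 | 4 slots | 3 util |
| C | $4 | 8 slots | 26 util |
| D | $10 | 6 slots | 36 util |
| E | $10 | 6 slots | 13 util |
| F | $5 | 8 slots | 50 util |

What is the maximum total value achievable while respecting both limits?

Feasible sets respecting both limits:
- A+F: cost 7, shelf space 10, value 76
- A+D: cost 12, shelf space 8, value 62
- B+F: cost 8, shelf space 12, value 53
- A+C: cost 6, shelf space 10, value 52
Best: 76 util.

76 util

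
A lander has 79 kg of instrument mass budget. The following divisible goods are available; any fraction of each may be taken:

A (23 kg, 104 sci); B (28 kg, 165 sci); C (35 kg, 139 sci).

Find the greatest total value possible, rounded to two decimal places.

Take in order of value per unit:
- B (165/28 per unit): all 28 → value 165, running total 165.00
- A (104/23 per unit): all 23 → value 104, running total 269.00
- C (139/35 per unit): 28 of 35 → value 28×139/35 = 111.2000, running total 380.20
Total 380.20.

380.20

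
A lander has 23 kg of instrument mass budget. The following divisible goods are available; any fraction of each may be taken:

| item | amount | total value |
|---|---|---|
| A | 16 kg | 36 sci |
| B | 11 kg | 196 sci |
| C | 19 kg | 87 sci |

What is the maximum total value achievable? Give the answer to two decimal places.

250.95

Take in order of value per unit:
- B (196/11 per unit): all 11 → value 196, running total 196.00
- C (87/19 per unit): 12 of 19 → value 12×87/19 = 54.9474, running total 250.95
Total 250.95.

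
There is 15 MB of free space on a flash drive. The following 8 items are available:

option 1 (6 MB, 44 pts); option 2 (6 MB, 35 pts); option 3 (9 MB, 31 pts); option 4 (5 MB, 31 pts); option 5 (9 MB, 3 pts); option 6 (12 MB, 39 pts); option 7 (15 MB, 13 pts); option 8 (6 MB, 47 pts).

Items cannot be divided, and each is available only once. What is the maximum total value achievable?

91 pts

Check high-value combinations within 15 MB:
- option 1+option 8: size 6+6=12, value 44+47=91
- option 2+option 8: size 6+6=12, value 35+47=82
- option 1+option 2: size 6+6=12, value 44+35=79
- option 4+option 8: size 5+6=11, value 31+47=78
Best: 91 pts.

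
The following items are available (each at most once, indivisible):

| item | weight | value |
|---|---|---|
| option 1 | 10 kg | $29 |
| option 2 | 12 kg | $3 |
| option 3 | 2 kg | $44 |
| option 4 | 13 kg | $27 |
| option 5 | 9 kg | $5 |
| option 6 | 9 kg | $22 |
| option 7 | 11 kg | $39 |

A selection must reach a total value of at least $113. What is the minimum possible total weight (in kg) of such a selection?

Subsets with value ≥ 113, sorted by total weight:
- option 1+option 3+option 6+option 7: weight 32, value 134
- option 1+option 3+option 5+option 7: weight 32, value 117
- option 1+option 3+option 4+option 6: weight 34, value 122
Minimum weight: 32 kg.

32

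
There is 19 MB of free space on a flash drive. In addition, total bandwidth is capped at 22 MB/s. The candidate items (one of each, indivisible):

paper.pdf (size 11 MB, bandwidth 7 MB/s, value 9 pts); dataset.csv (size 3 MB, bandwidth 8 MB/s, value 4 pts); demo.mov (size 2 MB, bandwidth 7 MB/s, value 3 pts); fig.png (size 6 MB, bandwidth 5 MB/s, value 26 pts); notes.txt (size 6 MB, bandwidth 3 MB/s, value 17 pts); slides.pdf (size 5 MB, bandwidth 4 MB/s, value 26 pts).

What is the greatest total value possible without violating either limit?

Feasible sets respecting both limits:
- demo.mov+fig.png+notes.txt+slides.pdf: size 19, bandwidth 19, value 72
- fig.png+notes.txt+slides.pdf: size 17, bandwidth 12, value 69
- dataset.csv+fig.png+slides.pdf: size 14, bandwidth 17, value 56
Best: 72 pts.

72 pts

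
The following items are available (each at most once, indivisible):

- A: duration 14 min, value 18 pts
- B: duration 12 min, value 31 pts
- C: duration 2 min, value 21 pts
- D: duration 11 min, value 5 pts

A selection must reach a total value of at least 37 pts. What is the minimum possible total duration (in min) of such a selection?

Subsets with value ≥ 37, sorted by total duration:
- B+C: duration 14, value 52
- A+C: duration 16, value 39
- B+C+D: duration 25, value 57
Minimum duration: 14 min.

14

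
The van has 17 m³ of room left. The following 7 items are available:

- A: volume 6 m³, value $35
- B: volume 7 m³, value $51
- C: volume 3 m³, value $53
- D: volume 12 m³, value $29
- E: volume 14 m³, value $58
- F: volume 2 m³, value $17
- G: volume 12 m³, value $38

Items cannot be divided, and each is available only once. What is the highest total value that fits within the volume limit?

Check high-value combinations within 17 m³:
- A+B+C: volume 6+7+3=16, value 35+51+53=139
- B+C+F: volume 7+3+2=12, value 51+53+17=121
- C+E: volume 3+14=17, value 53+58=111
Best: $139.

$139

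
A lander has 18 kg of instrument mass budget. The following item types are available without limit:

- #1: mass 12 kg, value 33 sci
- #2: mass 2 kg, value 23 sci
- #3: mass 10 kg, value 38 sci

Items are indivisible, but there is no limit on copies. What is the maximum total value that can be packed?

207 sci

Best value-per-unit is #2 at 23/2, and filling with it alone uses mass 9×2=18. No mix of the others beats 9×23 = 207.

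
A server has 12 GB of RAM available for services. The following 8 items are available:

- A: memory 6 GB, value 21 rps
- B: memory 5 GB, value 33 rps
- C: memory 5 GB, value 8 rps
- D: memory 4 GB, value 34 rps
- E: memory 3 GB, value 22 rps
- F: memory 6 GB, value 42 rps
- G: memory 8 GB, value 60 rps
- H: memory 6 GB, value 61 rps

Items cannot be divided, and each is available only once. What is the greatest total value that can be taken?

Check high-value combinations within 12 GB:
- F+H: memory 6+6=12, value 42+61=103
- D+H: memory 4+6=10, value 34+61=95
- B+H: memory 5+6=11, value 33+61=94
- D+G: memory 4+8=12, value 34+60=94
Best: 103 rps.

103 rps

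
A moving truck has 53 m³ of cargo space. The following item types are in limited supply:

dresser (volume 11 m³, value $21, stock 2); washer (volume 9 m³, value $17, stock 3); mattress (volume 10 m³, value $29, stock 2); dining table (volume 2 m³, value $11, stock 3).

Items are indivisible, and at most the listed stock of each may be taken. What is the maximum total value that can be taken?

$142

Best selections within volume 53 and stock limits:
- 3×washer + 2×mattress + 3×dining table: volume 53, value 142
- 1×dresser + 2×washer + 2×mattress + 2×dining table: volume 53, value 135
- 2×dresser + 2×mattress + 3×dining table: volume 48, value 133
Best: $142.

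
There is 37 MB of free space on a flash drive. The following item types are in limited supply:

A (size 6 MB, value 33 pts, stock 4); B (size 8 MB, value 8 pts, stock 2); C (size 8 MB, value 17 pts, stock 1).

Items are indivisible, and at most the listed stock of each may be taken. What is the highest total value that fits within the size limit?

Best selections within size 37 and stock limits:
- 4×A + 1×C: size 32, value 149
- 4×A + 1×B: size 32, value 140
- 4×A: size 24, value 132
- 3×A + 1×B + 1×C: size 34, value 124
Best: 149 pts.

149 pts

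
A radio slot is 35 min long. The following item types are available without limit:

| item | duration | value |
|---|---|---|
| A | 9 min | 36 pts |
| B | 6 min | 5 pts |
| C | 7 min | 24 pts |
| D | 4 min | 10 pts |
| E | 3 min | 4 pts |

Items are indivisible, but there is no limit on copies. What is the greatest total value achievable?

132 pts

Best value-per-unit is A at 36/9; filling with it alone gives 3×36 = 108.
Optimal mix: 3×A + 1×C → duration 34, value 132.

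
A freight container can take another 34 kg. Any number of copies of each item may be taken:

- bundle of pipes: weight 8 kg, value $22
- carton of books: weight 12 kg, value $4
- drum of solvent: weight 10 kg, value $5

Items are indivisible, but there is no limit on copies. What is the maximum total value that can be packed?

$88

Best value-per-unit is bundle of pipes at 22/8, and filling with it alone uses weight 4×8=32. No mix of the others beats 4×22 = 88.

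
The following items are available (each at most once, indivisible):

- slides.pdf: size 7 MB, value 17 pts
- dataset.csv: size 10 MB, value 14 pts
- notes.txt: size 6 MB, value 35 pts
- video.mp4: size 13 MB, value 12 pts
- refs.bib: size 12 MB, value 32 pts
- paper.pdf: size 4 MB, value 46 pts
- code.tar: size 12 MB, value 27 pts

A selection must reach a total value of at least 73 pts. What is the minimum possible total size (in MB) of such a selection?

10

Subsets with value ≥ 73, sorted by total size:
- notes.txt+paper.pdf: size 10, value 81
- refs.bib+paper.pdf: size 16, value 78
- paper.pdf+code.tar: size 16, value 73
Minimum size: 10 MB.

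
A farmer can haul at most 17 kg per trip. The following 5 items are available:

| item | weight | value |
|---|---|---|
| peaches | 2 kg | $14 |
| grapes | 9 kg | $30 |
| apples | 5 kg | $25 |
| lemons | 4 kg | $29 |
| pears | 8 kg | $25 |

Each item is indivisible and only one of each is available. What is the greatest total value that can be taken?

Check high-value combinations within 17 kg:
- apples+lemons+pears: weight 5+4+8=17, value 25+29+25=79
- peaches+grapes+lemons: weight 2+9+4=15, value 14+30+29=73
- peaches+grapes+apples: weight 2+9+5=16, value 14+30+25=69
Best: $79.

$79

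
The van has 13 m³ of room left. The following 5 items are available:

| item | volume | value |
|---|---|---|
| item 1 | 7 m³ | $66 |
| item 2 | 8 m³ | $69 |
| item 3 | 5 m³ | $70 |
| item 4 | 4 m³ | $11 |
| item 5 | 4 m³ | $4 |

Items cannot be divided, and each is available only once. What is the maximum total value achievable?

This is a 0/1 knapsack; check combinations near the capacity.
- item 2+item 3: volume 8+5=13, value 69+70=139
- item 1+item 3: volume 7+5=12, value 66+70=136
- item 3+item 4+item 5: volume 5+4+4=13, value 70+11+4=85
- item 3+item 4: volume 5+4=9, value 70+11=81
Best: $139.

$139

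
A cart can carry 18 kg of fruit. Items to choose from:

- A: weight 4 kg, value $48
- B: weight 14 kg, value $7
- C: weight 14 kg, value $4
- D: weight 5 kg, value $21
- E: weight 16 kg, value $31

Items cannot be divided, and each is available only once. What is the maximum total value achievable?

Check high-value combinations within 18 kg:
- A+D: weight 4+5=9, value 48+21=69
- A+B: weight 4+14=18, value 48+7=55
- A+C: weight 4+14=18, value 48+4=52
- A: weight 4, value 48
- E: weight 16, value 31
Best: $69.

$69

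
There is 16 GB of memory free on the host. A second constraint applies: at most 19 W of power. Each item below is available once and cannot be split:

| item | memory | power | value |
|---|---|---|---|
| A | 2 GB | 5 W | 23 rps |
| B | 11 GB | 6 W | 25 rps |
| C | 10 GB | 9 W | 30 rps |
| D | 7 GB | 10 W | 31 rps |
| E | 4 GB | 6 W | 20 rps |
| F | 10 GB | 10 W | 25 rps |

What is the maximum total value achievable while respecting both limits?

Feasible sets respecting both limits:
- A+D: memory 9, power 15, value 54
- A+C: memory 12, power 14, value 53
- D+E: memory 11, power 16, value 51
Best: 54 rps.

54 rps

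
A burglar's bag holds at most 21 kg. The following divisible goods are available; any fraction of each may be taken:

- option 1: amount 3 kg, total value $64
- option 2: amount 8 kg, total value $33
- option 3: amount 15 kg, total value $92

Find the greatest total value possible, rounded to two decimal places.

Take in order of value per unit:
- option 1 (64/3 per unit): all 3 → value 64, running total 64.00
- option 3 (92/15 per unit): all 15 → value 92, running total 156.00
- option 2 (33/8 per unit): 3 of 8 → value 3×33/8 = 12.3750, running total 168.38
Total 168.38.

168.38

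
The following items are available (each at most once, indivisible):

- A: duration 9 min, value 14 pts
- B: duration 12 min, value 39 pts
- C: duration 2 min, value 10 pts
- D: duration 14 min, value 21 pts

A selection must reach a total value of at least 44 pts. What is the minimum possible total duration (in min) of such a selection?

Subsets with value ≥ 44, sorted by total duration:
- B+C: duration 14, value 49
- A+B: duration 21, value 53
Minimum duration: 14 min.

14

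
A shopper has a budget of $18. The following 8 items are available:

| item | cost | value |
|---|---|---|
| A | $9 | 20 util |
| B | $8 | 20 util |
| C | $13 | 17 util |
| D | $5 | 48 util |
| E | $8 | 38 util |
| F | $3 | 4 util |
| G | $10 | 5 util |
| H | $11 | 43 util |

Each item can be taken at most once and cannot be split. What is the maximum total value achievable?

This is a 0/1 knapsack; check combinations near the capacity.
- D+H: cost 5+11=16, value 48+43=91
- D+E+F: cost 5+8+3=16, value 48+38+4=90
- D+E: cost 5+8=13, value 48+38=86
- B+D+F: cost 8+5+3=16, value 20+48+4=72
- A+D+F: cost 9+5+3=17, value 20+48+4=72
Best: 91 util.

91 util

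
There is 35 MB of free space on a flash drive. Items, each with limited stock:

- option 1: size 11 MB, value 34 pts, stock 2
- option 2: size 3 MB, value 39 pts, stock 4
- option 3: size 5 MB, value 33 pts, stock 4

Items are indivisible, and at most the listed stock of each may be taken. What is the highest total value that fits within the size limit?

288 pts

Best selections within size 35 and stock limits:
- 4×option 2 + 4×option 3: size 32, value 288
- 1×option 1 + 4×option 2 + 2×option 3: size 33, value 256
Best: 288 pts.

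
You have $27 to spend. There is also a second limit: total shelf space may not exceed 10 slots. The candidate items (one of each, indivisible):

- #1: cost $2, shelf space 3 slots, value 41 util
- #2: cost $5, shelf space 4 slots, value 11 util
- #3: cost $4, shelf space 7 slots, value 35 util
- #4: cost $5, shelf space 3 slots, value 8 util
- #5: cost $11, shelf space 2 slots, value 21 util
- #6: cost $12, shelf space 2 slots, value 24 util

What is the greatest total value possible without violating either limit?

86 util

Feasible sets respecting both limits:
- #1+#5+#6: cost 25, shelf space 7, value 86
- #1+#3: cost 6, shelf space 10, value 76
- #1+#2+#6: cost 19, shelf space 9, value 76
- #1+#2+#5: cost 18, shelf space 9, value 73
Best: 86 util.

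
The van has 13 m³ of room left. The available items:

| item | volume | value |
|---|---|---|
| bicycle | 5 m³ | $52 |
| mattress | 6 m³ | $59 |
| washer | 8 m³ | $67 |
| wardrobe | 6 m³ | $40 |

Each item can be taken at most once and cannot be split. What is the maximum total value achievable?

$119

Check high-value combinations within 13 m³:
- bicycle+washer: volume 5+8=13, value 52+67=119
- bicycle+mattress: volume 5+6=11, value 52+59=111
- mattress+wardrobe: volume 6+6=12, value 59+40=99
Best: $119.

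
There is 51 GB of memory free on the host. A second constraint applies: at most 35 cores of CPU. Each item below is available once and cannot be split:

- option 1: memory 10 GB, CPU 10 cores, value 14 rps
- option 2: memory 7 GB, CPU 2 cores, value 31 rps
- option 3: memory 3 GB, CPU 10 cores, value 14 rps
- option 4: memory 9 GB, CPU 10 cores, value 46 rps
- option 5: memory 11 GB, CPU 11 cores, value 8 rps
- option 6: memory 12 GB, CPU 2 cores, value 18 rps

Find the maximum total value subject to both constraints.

Feasible sets respecting both limits:
- option 1+option 2+option 3+option 4+option 6: memory 41, CPU 34, value 123
- option 1+option 2+option 4+option 5+option 6: memory 49, CPU 35, value 117
- option 2+option 3+option 4+option 5+option 6: memory 42, CPU 35, value 117
- option 1+option 2+option 4+option 6: memory 38, CPU 24, value 109
Best: 123 rps.

123 rps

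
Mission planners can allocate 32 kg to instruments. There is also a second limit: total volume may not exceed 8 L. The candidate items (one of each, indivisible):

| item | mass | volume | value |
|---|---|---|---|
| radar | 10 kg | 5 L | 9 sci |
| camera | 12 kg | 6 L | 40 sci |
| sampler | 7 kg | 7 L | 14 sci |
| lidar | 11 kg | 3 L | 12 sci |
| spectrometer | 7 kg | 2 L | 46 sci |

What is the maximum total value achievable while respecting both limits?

Feasible sets respecting both limits:
- camera+spectrometer: mass 19, volume 8, value 86
- lidar+spectrometer: mass 18, volume 5, value 58
- radar+spectrometer: mass 17, volume 7, value 55
- spectrometer: mass 7, volume 2, value 46
Best: 86 sci.

86 sci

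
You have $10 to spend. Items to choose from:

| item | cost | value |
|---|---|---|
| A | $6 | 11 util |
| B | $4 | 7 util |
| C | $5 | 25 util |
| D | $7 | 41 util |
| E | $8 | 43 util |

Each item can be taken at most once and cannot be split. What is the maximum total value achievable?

43 util

Check high-value combinations within $10:
- E: cost 8, value 43
- D: cost 7, value 41
- B+C: cost 4+5=9, value 7+25=32
Best: 43 util.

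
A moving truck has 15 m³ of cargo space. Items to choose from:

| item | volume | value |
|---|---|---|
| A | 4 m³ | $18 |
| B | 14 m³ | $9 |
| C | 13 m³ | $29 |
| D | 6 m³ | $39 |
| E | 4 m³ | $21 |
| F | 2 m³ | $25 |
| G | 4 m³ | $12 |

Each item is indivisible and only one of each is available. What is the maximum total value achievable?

$85

This is a 0/1 knapsack; check combinations near the capacity.
- D+E+F: volume 6+4+2=12, value 39+21+25=85
- A+D+F: volume 4+6+2=12, value 18+39+25=82
- A+D+E: volume 4+6+4=14, value 18+39+21=78
- D+F+G: volume 6+2+4=12, value 39+25+12=76
Best: $85.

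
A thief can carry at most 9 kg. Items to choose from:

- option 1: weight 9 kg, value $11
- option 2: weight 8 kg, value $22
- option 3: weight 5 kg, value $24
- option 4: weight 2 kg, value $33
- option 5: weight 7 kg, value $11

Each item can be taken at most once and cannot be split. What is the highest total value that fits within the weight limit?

$57

Check high-value combinations within 9 kg:
- option 3+option 4: weight 5+2=7, value 24+33=57
- option 4+option 5: weight 2+7=9, value 33+11=44
- option 4: weight 2, value 33
- option 3: weight 5, value 24
Best: $57.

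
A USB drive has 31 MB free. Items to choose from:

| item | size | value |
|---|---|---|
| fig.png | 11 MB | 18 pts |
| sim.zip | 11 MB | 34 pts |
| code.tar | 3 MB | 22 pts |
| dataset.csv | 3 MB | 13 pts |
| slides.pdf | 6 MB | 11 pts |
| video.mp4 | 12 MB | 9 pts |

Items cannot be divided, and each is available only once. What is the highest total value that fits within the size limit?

Check high-value combinations within 31 MB:
- fig.png+sim.zip+code.tar+dataset.csv: size 11+11+3+3=28, value 18+34+22+13=87
- fig.png+sim.zip+code.tar+slides.pdf: size 11+11+3+6=31, value 18+34+22+11=85
- sim.zip+code.tar+dataset.csv+slides.pdf: size 11+3+3+6=23, value 34+22+13+11=80
- sim.zip+code.tar+dataset.csv+video.mp4: size 11+3+3+12=29, value 34+22+13+9=78
Best: 87 pts.

87 pts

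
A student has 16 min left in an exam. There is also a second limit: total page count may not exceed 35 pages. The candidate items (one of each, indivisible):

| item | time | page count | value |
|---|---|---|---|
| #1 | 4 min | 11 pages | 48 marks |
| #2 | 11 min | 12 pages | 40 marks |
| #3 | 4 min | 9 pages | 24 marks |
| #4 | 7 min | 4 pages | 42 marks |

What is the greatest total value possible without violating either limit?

Feasible sets respecting both limits:
- #1+#3+#4: time 15, page count 24, value 114
- #1+#4: time 11, page count 15, value 90
- #1+#2: time 15, page count 23, value 88
Best: 114 marks.

114 marks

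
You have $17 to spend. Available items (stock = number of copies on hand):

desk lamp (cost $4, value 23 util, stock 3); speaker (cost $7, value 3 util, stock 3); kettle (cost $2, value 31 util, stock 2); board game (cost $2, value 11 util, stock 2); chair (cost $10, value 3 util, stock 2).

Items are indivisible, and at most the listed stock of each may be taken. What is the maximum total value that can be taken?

Best selections within cost 17 and stock limits:
- 3×desk lamp + 2×kettle: cost 16, value 131
- 2×desk lamp + 2×kettle + 2×board game: cost 16, value 130
- 2×desk lamp + 2×kettle + 1×board game: cost 14, value 119
- 3×desk lamp + 1×kettle + 1×board game: cost 16, value 111
Best: 131 util.

131 util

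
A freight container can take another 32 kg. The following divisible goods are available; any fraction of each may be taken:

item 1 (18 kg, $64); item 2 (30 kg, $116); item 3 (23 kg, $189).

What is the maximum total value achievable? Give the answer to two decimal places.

223.80

Take in order of value per unit:
- item 3 (189/23 per unit): all 23 → value 189, running total 189.00
- item 2 (116/30 per unit): 9 of 30 → value 9×116/30 = 34.8000, running total 223.80
Total 223.80.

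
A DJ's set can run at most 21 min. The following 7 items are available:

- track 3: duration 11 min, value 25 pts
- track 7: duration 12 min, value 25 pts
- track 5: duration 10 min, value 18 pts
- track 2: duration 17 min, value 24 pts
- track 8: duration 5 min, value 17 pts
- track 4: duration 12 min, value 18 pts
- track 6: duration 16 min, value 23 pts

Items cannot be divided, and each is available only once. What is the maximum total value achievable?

Check high-value combinations within 21 min:
- track 3+track 5: duration 11+10=21, value 25+18=43
- track 3+track 8: duration 11+5=16, value 25+17=42
- track 7+track 8: duration 12+5=17, value 25+17=42
- track 8+track 6: duration 5+16=21, value 17+23=40
Best: 43 pts.

43 pts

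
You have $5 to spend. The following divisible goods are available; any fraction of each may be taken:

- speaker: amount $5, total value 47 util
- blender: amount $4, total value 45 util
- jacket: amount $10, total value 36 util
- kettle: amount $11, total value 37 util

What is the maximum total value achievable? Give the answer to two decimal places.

Take in order of value per unit:
- blender (45/4 per unit): all 4 → value 45, running total 45.00
- speaker (47/5 per unit): 1 of 5 → value 1×47/5 = 9.4000, running total 54.40
Total 54.40.

54.40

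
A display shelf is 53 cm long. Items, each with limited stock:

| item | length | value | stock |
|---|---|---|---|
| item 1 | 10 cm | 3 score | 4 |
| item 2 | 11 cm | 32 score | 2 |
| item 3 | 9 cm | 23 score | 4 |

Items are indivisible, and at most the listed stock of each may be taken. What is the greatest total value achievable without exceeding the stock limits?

Best selections within length 53 and stock limits:
- 2×item 2 + 3×item 3: length 49, value 133
- 1×item 2 + 4×item 3: length 47, value 124
- 1×item 1 + 2×item 2 + 2×item 3: length 50, value 113
- 2×item 2 + 2×item 3: length 40, value 110
Best: 133 score.

133 score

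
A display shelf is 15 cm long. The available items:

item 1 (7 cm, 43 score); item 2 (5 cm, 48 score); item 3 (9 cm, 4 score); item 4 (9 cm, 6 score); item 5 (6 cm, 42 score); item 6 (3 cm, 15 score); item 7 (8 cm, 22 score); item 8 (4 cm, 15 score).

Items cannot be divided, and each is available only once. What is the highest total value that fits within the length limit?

106 score

Check high-value combinations within 15 cm:
- item 1+item 2+item 6: length 7+5+3=15, value 43+48+15=106
- item 2+item 5+item 6: length 5+6+3=14, value 48+42+15=105
- item 2+item 5+item 8: length 5+6+4=15, value 48+42+15=105
- item 1+item 2: length 7+5=12, value 43+48=91
Best: 106 score.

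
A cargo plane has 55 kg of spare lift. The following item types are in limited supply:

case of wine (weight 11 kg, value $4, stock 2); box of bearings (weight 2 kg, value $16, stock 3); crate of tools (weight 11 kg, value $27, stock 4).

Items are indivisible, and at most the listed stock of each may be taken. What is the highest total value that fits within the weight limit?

Best selections within weight 55 and stock limits:
- 3×box of bearings + 4×crate of tools: weight 50, value 156
- 2×box of bearings + 4×crate of tools: weight 48, value 140
- 1×case of wine + 3×box of bearings + 3×crate of tools: weight 50, value 133
Best: $156.

$156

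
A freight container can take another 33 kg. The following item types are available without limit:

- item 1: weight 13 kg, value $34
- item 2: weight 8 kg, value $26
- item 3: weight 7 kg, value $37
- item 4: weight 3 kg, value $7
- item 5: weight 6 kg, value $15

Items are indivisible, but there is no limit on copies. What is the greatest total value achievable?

Best value-per-unit is item 3 at 37/7; filling with it alone gives 4×37 = 148.
Optimal mix: 4×item 3 + 1×item 4 → weight 31, value 155.

$155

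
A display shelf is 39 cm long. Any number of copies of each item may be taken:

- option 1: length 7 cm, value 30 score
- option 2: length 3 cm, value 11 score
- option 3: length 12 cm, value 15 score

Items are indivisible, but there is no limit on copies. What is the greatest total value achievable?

Best value-per-unit is option 1 at 30/7; filling with it alone gives 5×30 = 150.
Optimal mix: 5×option 1 + 1×option 2 → length 38, value 161.

161 score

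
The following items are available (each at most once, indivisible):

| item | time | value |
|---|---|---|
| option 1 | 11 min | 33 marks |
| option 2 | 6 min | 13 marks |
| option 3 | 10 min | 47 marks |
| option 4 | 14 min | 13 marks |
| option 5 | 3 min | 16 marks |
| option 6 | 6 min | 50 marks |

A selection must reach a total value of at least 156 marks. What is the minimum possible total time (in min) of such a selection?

Subsets with value ≥ 156, sorted by total time:
- option 1+option 2+option 3+option 5+option 6: time 36, value 159
- option 1+option 3+option 4+option 5+option 6: time 44, value 159
Minimum time: 36 min.

36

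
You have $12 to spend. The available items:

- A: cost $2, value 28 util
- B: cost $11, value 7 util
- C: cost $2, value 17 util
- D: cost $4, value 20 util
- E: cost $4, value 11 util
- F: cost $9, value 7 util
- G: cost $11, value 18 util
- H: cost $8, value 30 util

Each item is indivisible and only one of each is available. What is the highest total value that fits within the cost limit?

Check high-value combinations within $12:
- A+C+D+E: cost 2+2+4+4=12, value 28+17+20+11=76
- A+C+H: cost 2+2+8=12, value 28+17+30=75
- A+C+D: cost 2+2+4=8, value 28+17+20=65
- A+D+E: cost 2+4+4=10, value 28+20+11=59
Best: 76 util.

76 util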